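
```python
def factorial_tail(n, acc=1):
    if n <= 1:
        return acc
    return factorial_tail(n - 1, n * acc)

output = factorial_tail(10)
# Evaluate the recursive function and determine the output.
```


factorial_tail(10, 1)
= factorial_tail(9, 10 * 1) = factorial_tail(9, 10)
= factorial_tail(8, 9 * 10) = factorial_tail(8, 90)
= factorial_tail(7, 8 * 90) = factorial_tail(7, 720)
= factorial_tail(6, 7 * 720) = factorial_tail(6, 5040)
= factorial_tail(5, 6 * 5040) = factorial_tail(5, 30240)
= factorial_tail(4, 5 * 30240) = factorial_tail(4, 151200)
= factorial_tail(3, 4 * 151200) = factorial_tail(3, 604800)
= factorial_tail(2, 3 * 604800) = factorial_tail(2, 1814400)
= factorial_tail(1, 2 * 1814400) = factorial_tail(1, 3628800)
n <= 1, return acc = 3628800


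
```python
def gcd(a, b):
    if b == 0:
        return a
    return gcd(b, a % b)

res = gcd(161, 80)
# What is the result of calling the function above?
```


gcd(161, 80)
= gcd(80, 161 % 80) = gcd(80, 1)
= gcd(1, 80 % 1) = gcd(1, 0)
b == 0, return a = 1


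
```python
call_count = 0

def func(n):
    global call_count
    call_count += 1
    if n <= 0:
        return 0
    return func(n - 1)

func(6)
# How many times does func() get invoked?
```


func(6) calls func(5) calls ... calls func(0)
Total calls: 6 + 1 (for base case) = 7


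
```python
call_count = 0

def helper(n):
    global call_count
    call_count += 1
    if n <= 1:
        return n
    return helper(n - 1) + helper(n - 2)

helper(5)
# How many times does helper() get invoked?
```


helper(5) calls helper(4) and helper(3); each non-base call branches into two more.
Let C(k) = total number of calls made by helper(k), including the call to helper(k) itself.
Base cases: C(0) = 1, C(1) = 1
Recurrence: C(k) = 1 + C(k-1) + C(k-2)
  C(2) = 1 + C(1) + C(0) = 1 + 1 + 1 = 3
  C(3) = 1 + C(2) + C(1) = 1 + 3 + 1 = 5
  C(4) = 1 + C(3) + C(2) = 1 + 5 + 3 = 9
  C(5) = 1 + C(4) + C(3) = 1 + 9 + 5 = 15
Total calls = C(5) = 15


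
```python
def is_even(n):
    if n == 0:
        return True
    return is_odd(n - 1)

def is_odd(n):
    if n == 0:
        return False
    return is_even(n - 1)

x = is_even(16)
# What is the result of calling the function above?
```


is_even(16)
= is_odd(15)
= is_even(14)
= is_odd(13)
= is_even(12)
= is_odd(11)
= is_even(10)
= is_odd(9)
= is_even(8)
= is_odd(7)
= is_even(6)
= is_odd(5)
= is_even(4)
= is_odd(3)
= is_even(2)
= is_odd(1)
= is_even(0)
n == 0: return True
= True


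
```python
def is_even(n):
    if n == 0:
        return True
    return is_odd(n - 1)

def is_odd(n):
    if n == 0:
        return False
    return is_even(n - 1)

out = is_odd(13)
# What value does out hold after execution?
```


is_odd(13)
= is_even(12)
= is_odd(11)
= is_even(10)
= is_odd(9)
= is_even(8)
= is_odd(7)
= is_even(6)
= is_odd(5)
= is_even(4)
= is_odd(3)
= is_even(2)
= is_odd(1)
= is_even(0)
n == 0: return True
= True


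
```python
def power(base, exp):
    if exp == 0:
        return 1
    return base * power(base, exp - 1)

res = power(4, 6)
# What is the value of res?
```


power(4, 6)
= 4 * power(4, 5)
= 4 * 4 * power(4, 4)
= 4 * 4 * 4 * power(4, 3)
= 4 * 4 * 4 * 4 * power(4, 2)
= 4 * 4 * 4 * 4 * 4 * power(4, 1)
= 4 * 4 * 4 * 4 * 4 * 4 * power(4, 0)
= 4 * 4 * 4 * 4 * 4 * 4 * 1
= 4096


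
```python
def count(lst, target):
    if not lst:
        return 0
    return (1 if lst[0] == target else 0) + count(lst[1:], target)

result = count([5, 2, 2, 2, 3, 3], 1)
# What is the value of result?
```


count([5, 2, 2, 2, 3, 3], 1)
lst[0]=5 != 1: 0 + count([2, 2, 2, 3, 3], 1)
lst[0]=2 != 1: 0 + count([2, 2, 3, 3], 1)
lst[0]=2 != 1: 0 + count([2, 3, 3], 1)
lst[0]=2 != 1: 0 + count([3, 3], 1)
lst[0]=3 != 1: 0 + count([3], 1)
lst[0]=3 != 1: 0 + count([], 1)
= 0


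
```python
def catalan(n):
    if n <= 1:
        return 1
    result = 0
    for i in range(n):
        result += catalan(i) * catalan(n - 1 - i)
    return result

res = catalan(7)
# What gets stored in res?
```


catalan(7)
= sum of catalan(i) * catalan(7-1-i) for i in 0..6
First compute sub-values bottom-up:
  catalan(0) = 1, catalan(1) = 1
  catalan(2) = 1*1 + 1*1 = 2
  catalan(3) = 1*2 + 1*1 + 2*1 = 5
  catalan(4) = 1*5 + 1*2 + 2*1 + 5*1 = 14
  catalan(5) = 1*14 + 1*5 + 2*2 + 5*1 + 14*1 = 42
  catalan(6) = 1*42 + 1*14 + 2*5 + 5*2 + 14*1 + 42*1 = 132
Now catalan(7):
  catalan(0)*catalan(6) = 1*132 = 132
  catalan(1)*catalan(5) = 1*42 = 42
  catalan(2)*catalan(4) = 2*14 = 28
  catalan(3)*catalan(3) = 5*5 = 25
  catalan(4)*catalan(2) = 14*2 = 28
  catalan(5)*catalan(1) = 42*1 = 42
  catalan(6)*catalan(0) = 132*1 = 132
= 132 + 42 + 28 + 25 + 28 + 42 + 132
= 429


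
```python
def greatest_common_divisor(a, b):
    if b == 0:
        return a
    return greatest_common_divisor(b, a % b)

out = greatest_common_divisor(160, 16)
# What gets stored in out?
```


greatest_common_divisor(160, 16)
= greatest_common_divisor(16, 160 % 16) = greatest_common_divisor(16, 0)
b == 0, return a = 16


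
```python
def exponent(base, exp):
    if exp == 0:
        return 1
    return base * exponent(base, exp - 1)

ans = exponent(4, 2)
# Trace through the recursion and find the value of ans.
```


exponent(4, 2)
= 4 * exponent(4, 1)
= 4 * 4 * exponent(4, 0)
= 4 * 4 * 1
= 16


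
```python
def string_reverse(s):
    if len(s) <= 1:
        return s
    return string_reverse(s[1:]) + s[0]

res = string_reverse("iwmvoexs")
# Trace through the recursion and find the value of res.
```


string_reverse("iwmvoexs")
= string_reverse("wmvoexs") + "i"
= string_reverse("mvoexs") + "w" + "i"
= string_reverse("voexs") + "m" + "w" + "i"
= string_reverse("oexs") + "v" + "m" + "w" + "i"
= string_reverse("exs") + "o" + "v" + "m" + "w" + "i"
= string_reverse("xs") + "e" + "o" + "v" + "m" + "w" + "i"
= string_reverse("s") + "x" + "e" + "o" + "v" + "m" + "w" + "i"
= "s" + "x" + "e" + "o" + "v" + "m" + "w" + "i"
= "sxeovmwi"


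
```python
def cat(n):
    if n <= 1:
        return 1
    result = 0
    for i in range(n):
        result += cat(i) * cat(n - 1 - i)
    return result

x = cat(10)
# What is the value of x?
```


cat(10)
= sum of cat(i) * cat(10-1-i) for i in 0..9
First compute sub-values bottom-up:
  cat(0) = 1, cat(1) = 1
  cat(2) = 1*1 + 1*1 = 2
  cat(3) = 1*2 + 1*1 + 2*1 = 5
  cat(4) = 1*5 + 1*2 + 2*1 + 5*1 = 14
  cat(5) = 1*14 + 1*5 + 2*2 + 5*1 + 14*1 = 42
  cat(6) = 1*42 + 1*14 + 2*5 + 5*2 + 14*1 + 42*1 = 132
  cat(7) = 1*132 + 1*42 + 2*14 + 5*5 + 14*2 + 42*1 + 132*1 = 429
  cat(8) = 1*429 + 1*132 + 2*42 + 5*14 + 14*5 + 42*2 + 132*1 + 429*1 = 1430
  cat(9) = 1*1430 + 1*429 + 2*132 + 5*42 + 14*14 + 42*5 + 132*2 + 429*1 + 1430*1 = 4862
Now cat(10):
  cat(0)*cat(9) = 1*4862 = 4862
  cat(1)*cat(8) = 1*1430 = 1430
  cat(2)*cat(7) = 2*429 = 858
  cat(3)*cat(6) = 5*132 = 660
  cat(4)*cat(5) = 14*42 = 588
  cat(5)*cat(4) = 42*14 = 588
  cat(6)*cat(3) = 132*5 = 660
  cat(7)*cat(2) = 429*2 = 858
  cat(8)*cat(1) = 1430*1 = 1430
  cat(9)*cat(0) = 4862*1 = 4862
= 4862 + 1430 + 858 + 660 + 588 + 588 + 660 + 858 + 1430 + 4862
= 16796


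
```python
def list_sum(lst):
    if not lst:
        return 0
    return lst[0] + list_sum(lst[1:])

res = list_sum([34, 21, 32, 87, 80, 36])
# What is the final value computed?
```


list_sum([34, 21, 32, 87, 80, 36])
= 34 + list_sum([21, 32, 87, 80, 36])
= 34 + 21 + list_sum([32, 87, 80, 36])
= 34 + 21 + 32 + list_sum([87, 80, 36])
= 34 + 21 + 32 + 87 + list_sum([80, 36])
= 34 + 21 + 32 + 87 + 80 + list_sum([36])
= 34 + 21 + 32 + 87 + 80 + 36 + list_sum([])
= 34 + 21 + 32 + 87 + 80 + 36 + 0
= 290


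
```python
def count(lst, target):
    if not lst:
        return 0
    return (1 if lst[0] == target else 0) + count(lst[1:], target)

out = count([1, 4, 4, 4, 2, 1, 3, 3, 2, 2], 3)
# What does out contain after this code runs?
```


count([1, 4, 4, 4, 2, 1, 3, 3, 2, 2], 3)
lst[0]=1 != 3: 0 + count([4, 4, 4, 2, 1, 3, 3, 2, 2], 3)
lst[0]=4 != 3: 0 + count([4, 4, 2, 1, 3, 3, 2, 2], 3)
lst[0]=4 != 3: 0 + count([4, 2, 1, 3, 3, 2, 2], 3)
lst[0]=4 != 3: 0 + count([2, 1, 3, 3, 2, 2], 3)
lst[0]=2 != 3: 0 + count([1, 3, 3, 2, 2], 3)
lst[0]=1 != 3: 0 + count([3, 3, 2, 2], 3)
lst[0]=3 == 3: 1 + count([3, 2, 2], 3)
lst[0]=3 == 3: 1 + count([2, 2], 3)
lst[0]=2 != 3: 0 + count([2], 3)
lst[0]=2 != 3: 0 + count([], 3)
= 2


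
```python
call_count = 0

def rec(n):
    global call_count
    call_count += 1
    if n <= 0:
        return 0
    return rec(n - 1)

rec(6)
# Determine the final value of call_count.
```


rec(6) calls rec(5) calls ... calls rec(0)
Total calls: 6 + 1 (for base case) = 7


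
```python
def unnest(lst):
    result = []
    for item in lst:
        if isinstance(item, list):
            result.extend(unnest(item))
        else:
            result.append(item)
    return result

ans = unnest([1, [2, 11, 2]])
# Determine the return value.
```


unnest([1, [2, 11, 2]])
Processing each element:
  1 is not a list -> append 1
  [2, 11, 2] is a list -> unnest recursively -> [2, 11, 2]
= [1, 2, 11, 2]


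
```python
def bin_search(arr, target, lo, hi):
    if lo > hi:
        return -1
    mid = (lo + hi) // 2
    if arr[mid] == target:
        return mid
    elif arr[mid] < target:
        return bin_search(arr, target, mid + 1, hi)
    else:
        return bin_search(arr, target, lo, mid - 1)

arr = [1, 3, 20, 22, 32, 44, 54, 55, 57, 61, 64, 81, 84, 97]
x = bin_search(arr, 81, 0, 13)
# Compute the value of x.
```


bin_search(arr, 81, 0, 13)
lo=0, hi=13, mid=6, arr[mid]=54
54 < 81, search right half
lo=7, hi=13, mid=10, arr[mid]=64
64 < 81, search right half
lo=11, hi=13, mid=12, arr[mid]=84
84 > 81, search left half
lo=11, hi=11, mid=11, arr[mid]=81
arr[11] == 81, found at index 11
= 11


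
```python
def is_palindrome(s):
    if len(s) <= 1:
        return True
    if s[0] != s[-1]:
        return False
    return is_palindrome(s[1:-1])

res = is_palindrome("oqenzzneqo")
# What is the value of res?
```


is_palindrome("oqenzzneqo")
"oqenzzneqo": s[0]='o' == s[-1]='o' -> is_palindrome("qenzzneq")
"qenzzneq": s[0]='q' == s[-1]='q' -> is_palindrome("enzzne")
"enzzne": s[0]='e' == s[-1]='e' -> is_palindrome("nzzn")
"nzzn": s[0]='n' == s[-1]='n' -> is_palindrome("zz")
"zz": s[0]='z' == s[-1]='z' -> is_palindrome("")
"": len <= 1 -> True
= True


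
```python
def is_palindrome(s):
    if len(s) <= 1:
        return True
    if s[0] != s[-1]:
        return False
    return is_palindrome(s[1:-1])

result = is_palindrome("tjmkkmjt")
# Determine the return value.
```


is_palindrome("tjmkkmjt")
"tjmkkmjt": s[0]='t' == s[-1]='t' -> is_palindrome("jmkkmj")
"jmkkmj": s[0]='j' == s[-1]='j' -> is_palindrome("mkkm")
"mkkm": s[0]='m' == s[-1]='m' -> is_palindrome("kk")
"kk": s[0]='k' == s[-1]='k' -> is_palindrome("")
"": len <= 1 -> True
= True


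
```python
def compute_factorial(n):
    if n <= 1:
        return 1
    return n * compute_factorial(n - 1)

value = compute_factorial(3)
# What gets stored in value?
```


compute_factorial(3)
= 3 * compute_factorial(2)
= 3 * 2 * compute_factorial(1)
= 3 * 2 * 1
= 6


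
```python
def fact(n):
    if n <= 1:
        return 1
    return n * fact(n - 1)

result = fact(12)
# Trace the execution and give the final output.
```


fact(12)
= 12 * fact(11)
= 12 * 11 * fact(10)
= 12 * 11 * 10 * fact(9)
= 12 * 11 * 10 * 9 * fact(8)
= 12 * 11 * 10 * 9 * 8 * fact(7)
= 12 * 11 * 10 * 9 * 8 * 7 * fact(6)
= 12 * 11 * 10 * 9 * 8 * 7 * 6 * fact(5)
= 12 * 11 * 10 * 9 * 8 * 7 * 6 * 5 * fact(4)
= 12 * 11 * 10 * 9 * 8 * 7 * 6 * 5 * 4 * fact(3)
= 12 * 11 * 10 * 9 * 8 * 7 * 6 * 5 * 4 * 3 * fact(2)
= 12 * 11 * 10 * 9 * 8 * 7 * 6 * 5 * 4 * 3 * 2 * fact(1)
= 12 * 11 * 10 * 9 * 8 * 7 * 6 * 5 * 4 * 3 * 2 * 1
= 479001600


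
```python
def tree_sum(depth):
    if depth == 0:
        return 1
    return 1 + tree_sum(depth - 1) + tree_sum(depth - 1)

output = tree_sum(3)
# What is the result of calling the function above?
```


tree_sum(3)
= 1 + tree_sum(2) + tree_sum(2)
= 1 + 2 * tree_sum(2)
tree_sum(k) = 2^(k+1) - 1
tree_sum(0) = 1
tree_sum(1) = 3
tree_sum(2) = 7
tree_sum(3) = 15
tree_sum(3) = 2^4 - 1 = 15


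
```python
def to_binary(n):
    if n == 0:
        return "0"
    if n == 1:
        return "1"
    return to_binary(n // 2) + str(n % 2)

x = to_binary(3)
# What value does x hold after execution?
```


to_binary(3)
= to_binary(1) + "1"
= "1" + "1"
= "11"


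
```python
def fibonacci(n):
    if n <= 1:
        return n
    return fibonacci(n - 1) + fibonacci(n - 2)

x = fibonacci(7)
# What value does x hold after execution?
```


fibonacci(7)
= fibonacci(6) + fibonacci(5)
= (fibonacci(5) + fibonacci(4)) + fibonacci(5)
Computing bottom-up: fibonacci(0)=0, fibonacci(1)=1, fibonacci(2)=1, fibonacci(3)=2, fibonacci(4)=3, fibonacci(5)=5, fibonacci(6)=8, fibonacci(7)=13
= 13


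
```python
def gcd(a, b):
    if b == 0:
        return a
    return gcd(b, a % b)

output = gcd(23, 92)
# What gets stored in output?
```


gcd(23, 92)
= gcd(92, 23 % 92) = gcd(92, 23)
= gcd(23, 92 % 23) = gcd(23, 0)
b == 0, return a = 23


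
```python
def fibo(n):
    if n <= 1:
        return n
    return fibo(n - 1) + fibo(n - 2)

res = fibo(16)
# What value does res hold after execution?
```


fibo(16)
= fibo(15) + fibo(14)
= (fibo(14) + fibo(13)) + fibo(14)
Computing bottom-up: fibo(0)=0, fibo(1)=1, fibo(2)=1, fibo(3)=2, fibo(4)=3, fibo(5)=5, fibo(6)=8, fibo(7)=13, fibo(8)=21, fibo(9)=34, fibo(10)=55, fibo(11)=89, fibo(12)=144, fibo(13)=233, fibo(14)=377, fibo(15)=610, fibo(16)=987
= 987


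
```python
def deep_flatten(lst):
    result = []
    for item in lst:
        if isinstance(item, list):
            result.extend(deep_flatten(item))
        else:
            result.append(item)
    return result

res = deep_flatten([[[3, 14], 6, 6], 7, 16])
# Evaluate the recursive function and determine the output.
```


deep_flatten([[[3, 14], 6, 6], 7, 16])
Processing each element:
  [[3, 14], 6, 6] is a list -> deep_flatten recursively -> [3, 14, 6, 6]
  7 is not a list -> append 7
  16 is not a list -> append 16
= [3, 14, 6, 6, 7, 16]


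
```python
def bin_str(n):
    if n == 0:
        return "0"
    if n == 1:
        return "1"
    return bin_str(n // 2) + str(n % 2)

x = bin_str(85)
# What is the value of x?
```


bin_str(85)
= bin_str(42) + "1"
= bin_str(21) + "0" + "1"
= bin_str(10) + "1" + "0" + "1"
= bin_str(5) + "0" + "1" + "0" + "1"
= bin_str(2) + "1" + "0" + "1" + "0" + "1"
= bin_str(1) + "0" + "1" + "0" + "1" + "0" + "1"
= "1" + "0" + "1" + "0" + "1" + "0" + "1"
= "1010101"


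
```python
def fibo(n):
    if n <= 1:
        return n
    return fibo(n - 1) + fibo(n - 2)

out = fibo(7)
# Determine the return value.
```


fibo(7)
= fibo(6) + fibo(5)
= (fibo(5) + fibo(4)) + fibo(5)
Computing bottom-up: fibo(0)=0, fibo(1)=1, fibo(2)=1, fibo(3)=2, fibo(4)=3, fibo(5)=5, fibo(6)=8, fibo(7)=13
= 13


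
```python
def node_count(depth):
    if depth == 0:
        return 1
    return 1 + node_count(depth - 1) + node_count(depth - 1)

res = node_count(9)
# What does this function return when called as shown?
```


node_count(9)
= 1 + node_count(8) + node_count(8)
= 1 + 2 * node_count(8)
node_count(k) = 2^(k+1) - 1
node_count(0) = 1
node_count(1) = 3
node_count(2) = 7
node_count(3) = 15
node_count(4) = 31
node_count(9) = 2^10 - 1 = 1023


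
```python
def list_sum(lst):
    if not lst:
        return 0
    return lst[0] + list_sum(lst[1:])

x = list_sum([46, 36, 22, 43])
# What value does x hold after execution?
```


list_sum([46, 36, 22, 43])
= 46 + list_sum([36, 22, 43])
= 46 + 36 + list_sum([22, 43])
= 46 + 36 + 22 + list_sum([43])
= 46 + 36 + 22 + 43 + list_sum([])
= 46 + 36 + 22 + 43 + 0
= 147


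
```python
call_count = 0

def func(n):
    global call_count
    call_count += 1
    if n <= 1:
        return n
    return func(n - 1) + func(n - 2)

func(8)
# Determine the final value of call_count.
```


func(8) calls func(7) and func(6); each non-base call branches into two more.
Let C(k) = total number of calls made by func(k), including the call to func(k) itself.
Base cases: C(0) = 1, C(1) = 1
Recurrence: C(k) = 1 + C(k-1) + C(k-2)
  C(2) = 1 + C(1) + C(0) = 1 + 1 + 1 = 3
  C(3) = 1 + C(2) + C(1) = 1 + 3 + 1 = 5
  C(4) = 1 + C(3) + C(2) = 1 + 5 + 3 = 9
  C(5) = 1 + C(4) + C(3) = 1 + 9 + 5 = 15
  C(6) = 1 + C(5) + C(4) = 1 + 15 + 9 = 25
  C(7) = 1 + C(6) + C(5) = 1 + 25 + 15 = 41
  C(8) = 1 + C(7) + C(6) = 1 + 41 + 25 = 67
Total calls = C(8) = 67


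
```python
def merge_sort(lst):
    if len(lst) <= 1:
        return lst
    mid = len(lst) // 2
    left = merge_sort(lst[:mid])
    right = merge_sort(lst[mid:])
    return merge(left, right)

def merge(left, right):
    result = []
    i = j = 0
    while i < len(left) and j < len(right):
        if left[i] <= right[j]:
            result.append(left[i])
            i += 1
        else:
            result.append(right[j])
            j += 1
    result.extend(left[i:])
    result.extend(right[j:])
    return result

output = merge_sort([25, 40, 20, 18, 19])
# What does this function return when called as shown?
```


merge_sort([25, 40, 20, 18, 19])
Split into [25, 40] and [20, 18, 19]
Left sorted: [25, 40]
Right sorted: [18, 19, 20]
Merge [25, 40] and [18, 19, 20]
= [18, 19, 20, 25, 40]


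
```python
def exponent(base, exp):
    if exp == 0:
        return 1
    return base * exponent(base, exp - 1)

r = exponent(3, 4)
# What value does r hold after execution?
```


exponent(3, 4)
= 3 * exponent(3, 3)
= 3 * 3 * exponent(3, 2)
= 3 * 3 * 3 * exponent(3, 1)
= 3 * 3 * 3 * 3 * exponent(3, 0)
= 3 * 3 * 3 * 3 * 1
= 81


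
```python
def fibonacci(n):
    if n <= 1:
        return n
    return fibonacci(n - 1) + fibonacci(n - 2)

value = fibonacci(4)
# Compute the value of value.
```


fibonacci(4)
= fibonacci(3) + fibonacci(2)
= (fibonacci(2) + fibonacci(1)) + fibonacci(2)
Computing bottom-up: fibonacci(0)=0, fibonacci(1)=1, fibonacci(2)=1, fibonacci(3)=2, fibonacci(4)=3
= 3


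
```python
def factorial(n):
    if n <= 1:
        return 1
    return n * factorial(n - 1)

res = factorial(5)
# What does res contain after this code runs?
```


factorial(5)
= 5 * factorial(4)
= 5 * 4 * factorial(3)
= 5 * 4 * 3 * factorial(2)
= 5 * 4 * 3 * 2 * factorial(1)
= 5 * 4 * 3 * 2 * 1
= 120


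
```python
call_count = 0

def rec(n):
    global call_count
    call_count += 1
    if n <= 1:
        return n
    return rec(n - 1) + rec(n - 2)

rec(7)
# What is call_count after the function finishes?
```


rec(7) calls rec(6) and rec(5); each non-base call branches into two more.
Let C(k) = total number of calls made by rec(k), including the call to rec(k) itself.
Base cases: C(0) = 1, C(1) = 1
Recurrence: C(k) = 1 + C(k-1) + C(k-2)
  C(2) = 1 + C(1) + C(0) = 1 + 1 + 1 = 3
  C(3) = 1 + C(2) + C(1) = 1 + 3 + 1 = 5
  C(4) = 1 + C(3) + C(2) = 1 + 5 + 3 = 9
  C(5) = 1 + C(4) + C(3) = 1 + 9 + 5 = 15
  C(6) = 1 + C(5) + C(4) = 1 + 15 + 9 = 25
  C(7) = 1 + C(6) + C(5) = 1 + 25 + 15 = 41
Total calls = C(7) = 41


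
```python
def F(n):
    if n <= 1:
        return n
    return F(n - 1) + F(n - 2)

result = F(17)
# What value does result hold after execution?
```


F(17)
= F(16) + F(15)
= (F(15) + F(14)) + F(15)
Computing bottom-up: F(0)=0, F(1)=1, F(2)=1, F(3)=2, F(4)=3, F(5)=5, F(6)=8, F(7)=13, F(8)=21, F(9)=34, F(10)=55, F(11)=89, F(12)=144, F(13)=233, F(14)=377, F(15)=610, F(16)=987, F(17)=1597
= 1597


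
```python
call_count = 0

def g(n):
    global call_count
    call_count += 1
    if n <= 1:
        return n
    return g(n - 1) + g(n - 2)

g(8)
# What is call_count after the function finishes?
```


g(8) calls g(7) and g(6); each non-base call branches into two more.
Let C(k) = total number of calls made by g(k), including the call to g(k) itself.
Base cases: C(0) = 1, C(1) = 1
Recurrence: C(k) = 1 + C(k-1) + C(k-2)
  C(2) = 1 + C(1) + C(0) = 1 + 1 + 1 = 3
  C(3) = 1 + C(2) + C(1) = 1 + 3 + 1 = 5
  C(4) = 1 + C(3) + C(2) = 1 + 5 + 3 = 9
  C(5) = 1 + C(4) + C(3) = 1 + 9 + 5 = 15
  C(6) = 1 + C(5) + C(4) = 1 + 15 + 9 = 25
  C(7) = 1 + C(6) + C(5) = 1 + 25 + 15 = 41
  C(8) = 1 + C(7) + C(6) = 1 + 41 + 25 = 67
Total calls = C(8) = 67


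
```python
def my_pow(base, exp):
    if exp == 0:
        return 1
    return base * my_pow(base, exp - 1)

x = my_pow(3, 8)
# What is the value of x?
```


my_pow(3, 8)
= 3 * my_pow(3, 7)
= 3 * 3 * my_pow(3, 6)
= 3 * 3 * 3 * my_pow(3, 5)
= 3 * 3 * 3 * 3 * my_pow(3, 4)
= 3 * 3 * 3 * 3 * 3 * my_pow(3, 3)
= 3 * 3 * 3 * 3 * 3 * 3 * my_pow(3, 2)
= 3 * 3 * 3 * 3 * 3 * 3 * 3 * my_pow(3, 1)
= 3 * 3 * 3 * 3 * 3 * 3 * 3 * 3 * my_pow(3, 0)
= 3 * 3 * 3 * 3 * 3 * 3 * 3 * 3 * 1
= 6561


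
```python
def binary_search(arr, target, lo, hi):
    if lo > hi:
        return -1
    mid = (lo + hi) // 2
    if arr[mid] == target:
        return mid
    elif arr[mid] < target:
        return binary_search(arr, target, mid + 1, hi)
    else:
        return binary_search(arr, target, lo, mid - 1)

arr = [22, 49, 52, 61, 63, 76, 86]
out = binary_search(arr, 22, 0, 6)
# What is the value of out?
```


binary_search(arr, 22, 0, 6)
lo=0, hi=6, mid=3, arr[mid]=61
61 > 22, search left half
lo=0, hi=2, mid=1, arr[mid]=49
49 > 22, search left half
lo=0, hi=0, mid=0, arr[mid]=22
arr[0] == 22, found at index 0
= 0


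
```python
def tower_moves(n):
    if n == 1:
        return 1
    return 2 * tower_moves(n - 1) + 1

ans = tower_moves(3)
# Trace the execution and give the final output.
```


tower_moves(3)
= 2 * tower_moves(2) + 1
= 2 * (2 * tower_moves(1) + 1) + 1
Now compute bottom-up:
tower_moves(1) = 1
tower_moves(2) = 2 * 1 + 1 = 3
tower_moves(3) = 2 * 3 + 1 = 7
= 7


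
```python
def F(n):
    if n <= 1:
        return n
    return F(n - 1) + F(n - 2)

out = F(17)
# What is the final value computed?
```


F(17)
= F(16) + F(15)
= (F(15) + F(14)) + F(15)
Computing bottom-up: F(0)=0, F(1)=1, F(2)=1, F(3)=2, F(4)=3, F(5)=5, F(6)=8, F(7)=13, F(8)=21, F(9)=34, F(10)=55, F(11)=89, F(12)=144, F(13)=233, F(14)=377, F(15)=610, F(16)=987, F(17)=1597
= 1597


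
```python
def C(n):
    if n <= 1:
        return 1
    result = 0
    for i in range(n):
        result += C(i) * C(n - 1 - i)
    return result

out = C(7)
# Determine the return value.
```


C(7)
= sum of C(i) * C(7-1-i) for i in 0..6
First compute sub-values bottom-up:
  C(0) = 1, C(1) = 1
  C(2) = 1*1 + 1*1 = 2
  C(3) = 1*2 + 1*1 + 2*1 = 5
  C(4) = 1*5 + 1*2 + 2*1 + 5*1 = 14
  C(5) = 1*14 + 1*5 + 2*2 + 5*1 + 14*1 = 42
  C(6) = 1*42 + 1*14 + 2*5 + 5*2 + 14*1 + 42*1 = 132
Now C(7):
  C(0)*C(6) = 1*132 = 132
  C(1)*C(5) = 1*42 = 42
  C(2)*C(4) = 2*14 = 28
  C(3)*C(3) = 5*5 = 25
  C(4)*C(2) = 14*2 = 28
  C(5)*C(1) = 42*1 = 42
  C(6)*C(0) = 132*1 = 132
= 132 + 42 + 28 + 25 + 28 + 42 + 132
= 429


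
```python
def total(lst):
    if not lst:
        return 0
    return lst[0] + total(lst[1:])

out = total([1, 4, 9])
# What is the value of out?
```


total([1, 4, 9])
= 1 + total([4, 9])
= 1 + 4 + total([9])
= 1 + 4 + 9 + total([])
= 1 + 4 + 9 + 0
= 14


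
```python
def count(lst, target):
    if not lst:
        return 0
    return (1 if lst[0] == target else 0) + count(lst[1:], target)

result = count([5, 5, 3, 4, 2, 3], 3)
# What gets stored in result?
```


count([5, 5, 3, 4, 2, 3], 3)
lst[0]=5 != 3: 0 + count([5, 3, 4, 2, 3], 3)
lst[0]=5 != 3: 0 + count([3, 4, 2, 3], 3)
lst[0]=3 == 3: 1 + count([4, 2, 3], 3)
lst[0]=4 != 3: 0 + count([2, 3], 3)
lst[0]=2 != 3: 0 + count([3], 3)
lst[0]=3 == 3: 1 + count([], 3)
= 2


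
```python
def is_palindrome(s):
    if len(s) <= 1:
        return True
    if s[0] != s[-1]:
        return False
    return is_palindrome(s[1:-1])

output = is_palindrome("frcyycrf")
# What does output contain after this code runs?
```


is_palindrome("frcyycrf")
"frcyycrf": s[0]='f' == s[-1]='f' -> is_palindrome("rcyycr")
"rcyycr": s[0]='r' == s[-1]='r' -> is_palindrome("cyyc")
"cyyc": s[0]='c' == s[-1]='c' -> is_palindrome("yy")
"yy": s[0]='y' == s[-1]='y' -> is_palindrome("")
"": len <= 1 -> True
= True


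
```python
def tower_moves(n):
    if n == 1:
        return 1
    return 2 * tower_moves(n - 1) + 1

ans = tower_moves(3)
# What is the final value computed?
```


tower_moves(3)
= 2 * tower_moves(2) + 1
= 2 * (2 * tower_moves(1) + 1) + 1
Now compute bottom-up:
tower_moves(1) = 1
tower_moves(2) = 2 * 1 + 1 = 3
tower_moves(3) = 2 * 3 + 1 = 7
= 7


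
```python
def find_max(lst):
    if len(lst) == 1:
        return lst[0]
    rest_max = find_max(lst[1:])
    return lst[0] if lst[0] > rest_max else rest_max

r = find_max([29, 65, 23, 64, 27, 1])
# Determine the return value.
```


find_max([29, 65, 23, 64, 27, 1])
= compare 29 with find_max([65, 23, 64, 27, 1])
= compare 65 with find_max([23, 64, 27, 1])
= compare 23 with find_max([64, 27, 1])
= compare 64 with find_max([27, 1])
= compare 27 with find_max([1])
Base: find_max([1]) = 1
compare 27 with 1: max = 27
compare 64 with 27: max = 64
compare 23 with 64: max = 64
compare 65 with 64: max = 65
compare 29 with 65: max = 65
= 65


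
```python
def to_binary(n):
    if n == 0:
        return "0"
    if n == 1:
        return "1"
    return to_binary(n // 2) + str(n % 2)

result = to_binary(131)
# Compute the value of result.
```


to_binary(131)
= to_binary(65) + "1"
= to_binary(32) + "1" + "1"
= to_binary(16) + "0" + "1" + "1"
= to_binary(8) + "0" + "0" + "1" + "1"
= to_binary(4) + "0" + "0" + "0" + "1" + "1"
= to_binary(2) + "0" + "0" + "0" + "0" + "1" + "1"
= to_binary(1) + "0" + "0" + "0" + "0" + "0" + "1" + "1"
= "1" + "0" + "0" + "0" + "0" + "0" + "1" + "1"
= "10000011"


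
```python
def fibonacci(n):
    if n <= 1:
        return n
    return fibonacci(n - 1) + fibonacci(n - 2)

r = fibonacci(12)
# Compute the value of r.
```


fibonacci(12)
= fibonacci(11) + fibonacci(10)
= (fibonacci(10) + fibonacci(9)) + fibonacci(10)
Computing bottom-up: fibonacci(0)=0, fibonacci(1)=1, fibonacci(2)=1, fibonacci(3)=2, fibonacci(4)=3, fibonacci(5)=5, fibonacci(6)=8, fibonacci(7)=13, fibonacci(8)=21, fibonacci(9)=34, fibonacci(10)=55, fibonacci(11)=89, fibonacci(12)=144
= 144


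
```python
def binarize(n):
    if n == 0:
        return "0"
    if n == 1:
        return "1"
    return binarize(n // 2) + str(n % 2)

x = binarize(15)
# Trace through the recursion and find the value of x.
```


binarize(15)
= binarize(7) + "1"
= binarize(3) + "1" + "1"
= binarize(1) + "1" + "1" + "1"
= "1" + "1" + "1" + "1"
= "1111"


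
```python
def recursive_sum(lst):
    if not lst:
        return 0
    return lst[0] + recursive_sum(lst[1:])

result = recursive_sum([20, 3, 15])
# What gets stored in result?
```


recursive_sum([20, 3, 15])
= 20 + recursive_sum([3, 15])
= 20 + 3 + recursive_sum([15])
= 20 + 3 + 15 + recursive_sum([])
= 20 + 3 + 15 + 0
= 38


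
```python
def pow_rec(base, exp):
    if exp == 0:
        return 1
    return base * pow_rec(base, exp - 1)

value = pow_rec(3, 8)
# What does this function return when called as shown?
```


pow_rec(3, 8)
= 3 * pow_rec(3, 7)
= 3 * 3 * pow_rec(3, 6)
= 3 * 3 * 3 * pow_rec(3, 5)
= 3 * 3 * 3 * 3 * pow_rec(3, 4)
= 3 * 3 * 3 * 3 * 3 * pow_rec(3, 3)
= 3 * 3 * 3 * 3 * 3 * 3 * pow_rec(3, 2)
= 3 * 3 * 3 * 3 * 3 * 3 * 3 * pow_rec(3, 1)
= 3 * 3 * 3 * 3 * 3 * 3 * 3 * 3 * pow_rec(3, 0)
= 3 * 3 * 3 * 3 * 3 * 3 * 3 * 3 * 1
= 6561


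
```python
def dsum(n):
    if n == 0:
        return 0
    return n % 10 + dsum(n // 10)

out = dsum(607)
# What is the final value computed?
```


dsum(607)
= 7 + dsum(60)
= 7 + 0 + dsum(6)
= 7 + 0 + 6 + dsum(0)
= 7 + 0 + 6 + 0
= 13


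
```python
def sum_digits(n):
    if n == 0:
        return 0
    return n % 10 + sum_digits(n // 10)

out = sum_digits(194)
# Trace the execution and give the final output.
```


sum_digits(194)
= 4 + sum_digits(19)
= 4 + 9 + sum_digits(1)
= 4 + 9 + 1 + sum_digits(0)
= 4 + 9 + 1 + 0
= 14


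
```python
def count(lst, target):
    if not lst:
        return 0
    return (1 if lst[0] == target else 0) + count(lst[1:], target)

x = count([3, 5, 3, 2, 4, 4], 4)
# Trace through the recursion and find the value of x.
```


count([3, 5, 3, 2, 4, 4], 4)
lst[0]=3 != 4: 0 + count([5, 3, 2, 4, 4], 4)
lst[0]=5 != 4: 0 + count([3, 2, 4, 4], 4)
lst[0]=3 != 4: 0 + count([2, 4, 4], 4)
lst[0]=2 != 4: 0 + count([4, 4], 4)
lst[0]=4 == 4: 1 + count([4], 4)
lst[0]=4 == 4: 1 + count([], 4)
= 2


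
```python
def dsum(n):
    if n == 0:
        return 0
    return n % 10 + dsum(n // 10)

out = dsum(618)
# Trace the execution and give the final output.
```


dsum(618)
= 8 + dsum(61)
= 8 + 1 + dsum(6)
= 8 + 1 + 6 + dsum(0)
= 8 + 1 + 6 + 0
= 15


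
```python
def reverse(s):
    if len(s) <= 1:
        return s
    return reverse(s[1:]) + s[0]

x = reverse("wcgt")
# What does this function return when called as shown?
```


reverse("wcgt")
= reverse("cgt") + "w"
= reverse("gt") + "c" + "w"
= reverse("t") + "g" + "c" + "w"
= "t" + "g" + "c" + "w"
= "tgcw"


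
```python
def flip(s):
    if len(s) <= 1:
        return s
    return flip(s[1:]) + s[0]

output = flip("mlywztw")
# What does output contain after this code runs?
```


flip("mlywztw")
= flip("lywztw") + "m"
= flip("ywztw") + "l" + "m"
= flip("wztw") + "y" + "l" + "m"
= flip("ztw") + "w" + "y" + "l" + "m"
= flip("tw") + "z" + "w" + "y" + "l" + "m"
= flip("w") + "t" + "z" + "w" + "y" + "l" + "m"
= "w" + "t" + "z" + "w" + "y" + "l" + "m"
= "wtzwylm"


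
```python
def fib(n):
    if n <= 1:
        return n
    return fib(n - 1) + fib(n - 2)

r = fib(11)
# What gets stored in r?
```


fib(11)
= fib(10) + fib(9)
= (fib(9) + fib(8)) + fib(9)
Computing bottom-up: fib(0)=0, fib(1)=1, fib(2)=1, fib(3)=2, fib(4)=3, fib(5)=5, fib(6)=8, fib(7)=13, fib(8)=21, fib(9)=34, fib(10)=55, fib(11)=89
= 89


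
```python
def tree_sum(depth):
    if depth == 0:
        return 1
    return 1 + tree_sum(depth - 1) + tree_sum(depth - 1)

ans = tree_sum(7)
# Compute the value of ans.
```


tree_sum(7)
= 1 + tree_sum(6) + tree_sum(6)
= 1 + 2 * tree_sum(6)
tree_sum(k) = 2^(k+1) - 1
tree_sum(0) = 1
tree_sum(1) = 3
tree_sum(2) = 7
tree_sum(3) = 15
tree_sum(4) = 31
tree_sum(7) = 2^8 - 1 = 255


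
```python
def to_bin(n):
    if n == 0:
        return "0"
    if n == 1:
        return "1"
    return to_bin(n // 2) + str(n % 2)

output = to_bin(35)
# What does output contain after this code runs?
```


to_bin(35)
= to_bin(17) + "1"
= to_bin(8) + "1" + "1"
= to_bin(4) + "0" + "1" + "1"
= to_bin(2) + "0" + "0" + "1" + "1"
= to_bin(1) + "0" + "0" + "0" + "1" + "1"
= "1" + "0" + "0" + "0" + "1" + "1"
= "100011"


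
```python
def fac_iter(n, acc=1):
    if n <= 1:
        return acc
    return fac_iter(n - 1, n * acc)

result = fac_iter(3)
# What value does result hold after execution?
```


fac_iter(3, 1)
= fac_iter(2, 3 * 1) = fac_iter(2, 3)
= fac_iter(1, 2 * 3) = fac_iter(1, 6)
n <= 1, return acc = 6


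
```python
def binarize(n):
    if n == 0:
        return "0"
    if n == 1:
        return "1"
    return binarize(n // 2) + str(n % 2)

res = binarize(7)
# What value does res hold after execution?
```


binarize(7)
= binarize(3) + "1"
= binarize(1) + "1" + "1"
= "1" + "1" + "1"
= "111"


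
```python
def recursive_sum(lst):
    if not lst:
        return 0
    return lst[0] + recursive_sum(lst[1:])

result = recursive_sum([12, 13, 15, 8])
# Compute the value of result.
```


recursive_sum([12, 13, 15, 8])
= 12 + recursive_sum([13, 15, 8])
= 12 + 13 + recursive_sum([15, 8])
= 12 + 13 + 15 + recursive_sum([8])
= 12 + 13 + 15 + 8 + recursive_sum([])
= 12 + 13 + 15 + 8 + 0
= 48


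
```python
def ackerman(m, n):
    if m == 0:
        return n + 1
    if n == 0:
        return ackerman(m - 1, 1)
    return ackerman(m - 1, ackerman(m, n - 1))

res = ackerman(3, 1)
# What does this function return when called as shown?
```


ackerman(3, 1)
= ackerman(2, ackerman(3, 0))
First compute ackerman(3, 0) = 5
= ackerman(2, 5)
= 13


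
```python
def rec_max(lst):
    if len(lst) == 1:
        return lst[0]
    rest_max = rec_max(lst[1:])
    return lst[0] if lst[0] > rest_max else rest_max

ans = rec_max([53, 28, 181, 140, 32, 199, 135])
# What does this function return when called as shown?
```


rec_max([53, 28, 181, 140, 32, 199, 135])
= compare 53 with rec_max([28, 181, 140, 32, 199, 135])
= compare 28 with rec_max([181, 140, 32, 199, 135])
= compare 181 with rec_max([140, 32, 199, 135])
= compare 140 with rec_max([32, 199, 135])
= compare 32 with rec_max([199, 135])
= compare 199 with rec_max([135])
Base: rec_max([135]) = 135
compare 199 with 135: max = 199
compare 32 with 199: max = 199
compare 140 with 199: max = 199
compare 181 with 199: max = 199
compare 28 with 199: max = 199
compare 53 with 199: max = 199
= 199


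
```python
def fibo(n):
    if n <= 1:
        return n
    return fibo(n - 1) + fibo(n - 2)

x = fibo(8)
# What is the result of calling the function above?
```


fibo(8)
= fibo(7) + fibo(6)
= (fibo(6) + fibo(5)) + fibo(6)
Computing bottom-up: fibo(0)=0, fibo(1)=1, fibo(2)=1, fibo(3)=2, fibo(4)=3, fibo(5)=5, fibo(6)=8, fibo(7)=13, fibo(8)=21
= 21


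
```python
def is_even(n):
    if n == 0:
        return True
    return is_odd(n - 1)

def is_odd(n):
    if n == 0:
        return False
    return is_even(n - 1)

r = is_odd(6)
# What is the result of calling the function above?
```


is_odd(6)
= is_even(5)
= is_odd(4)
= is_even(3)
= is_odd(2)
= is_even(1)
= is_odd(0)
n == 0: return False
= False


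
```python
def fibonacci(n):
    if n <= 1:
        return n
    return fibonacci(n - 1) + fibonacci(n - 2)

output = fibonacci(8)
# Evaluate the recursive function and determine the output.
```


fibonacci(8)
= fibonacci(7) + fibonacci(6)
= (fibonacci(6) + fibonacci(5)) + fibonacci(6)
Computing bottom-up: fibonacci(0)=0, fibonacci(1)=1, fibonacci(2)=1, fibonacci(3)=2, fibonacci(4)=3, fibonacci(5)=5, fibonacci(6)=8, fibonacci(7)=13, fibonacci(8)=21
= 21


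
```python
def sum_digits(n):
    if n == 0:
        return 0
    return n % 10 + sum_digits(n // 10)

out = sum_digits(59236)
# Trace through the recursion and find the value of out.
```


sum_digits(59236)
= 6 + sum_digits(5923)
= 6 + 3 + sum_digits(592)
= 6 + 3 + 2 + sum_digits(59)
= 6 + 3 + 2 + 9 + sum_digits(5)
= 6 + 3 + 2 + 9 + 5 + sum_digits(0)
= 6 + 3 + 2 + 9 + 5 + 0
= 25


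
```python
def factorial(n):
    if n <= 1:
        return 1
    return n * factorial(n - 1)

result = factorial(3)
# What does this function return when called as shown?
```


factorial(3)
= 3 * factorial(2)
= 3 * 2 * factorial(1)
= 3 * 2 * 1
= 6


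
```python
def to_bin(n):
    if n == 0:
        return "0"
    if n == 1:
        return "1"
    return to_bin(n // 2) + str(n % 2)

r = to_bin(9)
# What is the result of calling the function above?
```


to_bin(9)
= to_bin(4) + "1"
= to_bin(2) + "0" + "1"
= to_bin(1) + "0" + "0" + "1"
= "1" + "0" + "0" + "1"
= "1001"


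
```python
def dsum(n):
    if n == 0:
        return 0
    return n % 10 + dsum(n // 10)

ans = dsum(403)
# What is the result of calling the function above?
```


dsum(403)
= 3 + dsum(40)
= 3 + 0 + dsum(4)
= 3 + 0 + 4 + dsum(0)
= 3 + 0 + 4 + 0
= 7


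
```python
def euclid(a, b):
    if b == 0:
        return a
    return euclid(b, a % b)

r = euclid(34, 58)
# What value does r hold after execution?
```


euclid(34, 58)
= euclid(58, 34 % 58) = euclid(58, 34)
= euclid(34, 58 % 34) = euclid(34, 24)
= euclid(24, 34 % 24) = euclid(24, 10)
= euclid(10, 24 % 10) = euclid(10, 4)
= euclid(4, 10 % 4) = euclid(4, 2)
= euclid(2, 4 % 2) = euclid(2, 0)
b == 0, return a = 2


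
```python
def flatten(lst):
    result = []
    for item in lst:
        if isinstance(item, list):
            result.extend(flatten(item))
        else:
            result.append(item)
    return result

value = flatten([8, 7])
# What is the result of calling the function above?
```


flatten([8, 7])
Processing each element:
  8 is not a list -> append 8
  7 is not a list -> append 7
= [8, 7]


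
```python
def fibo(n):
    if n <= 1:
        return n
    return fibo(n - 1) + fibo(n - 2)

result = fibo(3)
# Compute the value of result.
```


fibo(3)
= fibo(2) + fibo(1)
Computing bottom-up: fibo(0)=0, fibo(1)=1, fibo(2)=1, fibo(3)=2
= 2


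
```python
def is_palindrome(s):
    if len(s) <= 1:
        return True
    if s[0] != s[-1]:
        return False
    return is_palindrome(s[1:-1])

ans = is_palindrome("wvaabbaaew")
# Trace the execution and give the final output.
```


is_palindrome("wvaabbaaew")
"wvaabbaaew": s[0]='w' == s[-1]='w' -> is_palindrome("vaabbaae")
"vaabbaae": s[0]='v' != s[-1]='e' -> False
= False


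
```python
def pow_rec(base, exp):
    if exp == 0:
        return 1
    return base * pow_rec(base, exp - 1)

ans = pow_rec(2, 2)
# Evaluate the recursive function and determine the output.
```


pow_rec(2, 2)
= 2 * pow_rec(2, 1)
= 2 * 2 * pow_rec(2, 0)
= 2 * 2 * 1
= 4


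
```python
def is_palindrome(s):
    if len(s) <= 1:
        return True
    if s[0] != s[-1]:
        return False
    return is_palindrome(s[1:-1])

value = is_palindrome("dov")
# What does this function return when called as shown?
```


is_palindrome("dov")
"dov": s[0]='d' != s[-1]='v' -> False
= False


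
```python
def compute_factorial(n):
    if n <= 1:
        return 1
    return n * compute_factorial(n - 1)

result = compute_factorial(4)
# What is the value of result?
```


compute_factorial(4)
= 4 * compute_factorial(3)
= 4 * 3 * compute_factorial(2)
= 4 * 3 * 2 * compute_factorial(1)
= 4 * 3 * 2 * 1
= 24


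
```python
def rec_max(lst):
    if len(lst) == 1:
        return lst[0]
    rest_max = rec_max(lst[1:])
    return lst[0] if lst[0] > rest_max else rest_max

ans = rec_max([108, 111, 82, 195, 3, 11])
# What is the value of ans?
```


rec_max([108, 111, 82, 195, 3, 11])
= compare 108 with rec_max([111, 82, 195, 3, 11])
= compare 111 with rec_max([82, 195, 3, 11])
= compare 82 with rec_max([195, 3, 11])
= compare 195 with rec_max([3, 11])
= compare 3 with rec_max([11])
Base: rec_max([11]) = 11
compare 3 with 11: max = 11
compare 195 with 11: max = 195
compare 82 with 195: max = 195
compare 111 with 195: max = 195
compare 108 with 195: max = 195
= 195


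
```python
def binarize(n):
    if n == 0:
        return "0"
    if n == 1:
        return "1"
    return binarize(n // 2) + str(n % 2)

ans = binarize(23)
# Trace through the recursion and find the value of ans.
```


binarize(23)
= binarize(11) + "1"
= binarize(5) + "1" + "1"
= binarize(2) + "1" + "1" + "1"
= binarize(1) + "0" + "1" + "1" + "1"
= "1" + "0" + "1" + "1" + "1"
= "10111"


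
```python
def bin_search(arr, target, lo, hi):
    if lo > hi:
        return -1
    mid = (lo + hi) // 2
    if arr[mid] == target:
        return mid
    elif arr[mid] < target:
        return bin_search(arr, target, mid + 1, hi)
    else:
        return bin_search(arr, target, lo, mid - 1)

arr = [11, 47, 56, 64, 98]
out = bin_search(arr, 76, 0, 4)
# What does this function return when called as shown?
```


bin_search(arr, 76, 0, 4)
lo=0, hi=4, mid=2, arr[mid]=56
56 < 76, search right half
lo=3, hi=4, mid=3, arr[mid]=64
64 < 76, search right half
lo=4, hi=4, mid=4, arr[mid]=98
98 > 76, search left half
lo > hi, target not found, return -1
= -1


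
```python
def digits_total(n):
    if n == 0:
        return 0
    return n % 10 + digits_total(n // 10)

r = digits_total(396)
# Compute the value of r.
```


digits_total(396)
= 6 + digits_total(39)
= 6 + 9 + digits_total(3)
= 6 + 9 + 3 + digits_total(0)
= 6 + 9 + 3 + 0
= 18


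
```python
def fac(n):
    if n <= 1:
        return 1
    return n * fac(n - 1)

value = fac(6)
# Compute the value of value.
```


fac(6)
= 6 * fac(5)
= 6 * 5 * fac(4)
= 6 * 5 * 4 * fac(3)
= 6 * 5 * 4 * 3 * fac(2)
= 6 * 5 * 4 * 3 * 2 * fac(1)
= 6 * 5 * 4 * 3 * 2 * 1
= 720


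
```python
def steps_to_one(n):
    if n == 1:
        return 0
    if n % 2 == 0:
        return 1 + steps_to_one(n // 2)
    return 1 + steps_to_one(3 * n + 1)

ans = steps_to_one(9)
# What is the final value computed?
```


steps_to_one(9)
9 is odd -> 3*9+1 = 28 -> steps_to_one(28)
28 is even -> steps_to_one(14)
14 is even -> steps_to_one(7)
7 is odd -> 3*7+1 = 22 -> steps_to_one(22)
22 is even -> steps_to_one(11)
11 is odd -> 3*11+1 = 34 -> steps_to_one(34)
34 is even -> steps_to_one(17)
17 is odd -> 3*17+1 = 52 -> steps_to_one(52)
52 is even -> steps_to_one(26)
26 is even -> steps_to_one(13)
13 is odd -> 3*13+1 = 40 -> steps_to_one(40)
40 is even -> steps_to_one(20)
20 is even -> steps_to_one(10)
10 is even -> steps_to_one(5)
5 is odd -> 3*5+1 = 16 -> steps_to_one(16)
16 is even -> steps_to_one(8)
8 is even -> steps_to_one(4)
4 is even -> steps_to_one(2)
2 is even -> steps_to_one(1)
Reached 1 after 19 steps
= 19
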